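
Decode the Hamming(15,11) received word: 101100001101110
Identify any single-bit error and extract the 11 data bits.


Syndrome = 10: error at position 10

Data: 10001001110 (corrected bit 10)


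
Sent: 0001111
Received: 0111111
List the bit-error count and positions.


XOR: 0110000

2 error(s) at position(s): 1, 2


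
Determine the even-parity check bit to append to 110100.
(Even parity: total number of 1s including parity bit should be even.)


Number of 1s in data: 3
Parity bit: 1

1


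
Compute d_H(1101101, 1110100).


XOR: 0011001
Count of 1s: 3

3


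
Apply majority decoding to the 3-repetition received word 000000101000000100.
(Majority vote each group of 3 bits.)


Groups: 000, 000, 101, 000, 000, 100
Majority votes: 001000

001000


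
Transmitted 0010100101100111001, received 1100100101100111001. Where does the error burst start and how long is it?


XOR: 1110000000000000000

Burst at position 0, length 3


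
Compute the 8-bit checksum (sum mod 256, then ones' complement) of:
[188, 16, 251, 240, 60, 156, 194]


Sum = 1105 mod 256 = 81
Complement = 174

174


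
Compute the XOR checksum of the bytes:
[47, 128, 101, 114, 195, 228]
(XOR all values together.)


XOR chain: 47 ^ 128 ^ 101 ^ 114 ^ 195 ^ 228 = 159

159


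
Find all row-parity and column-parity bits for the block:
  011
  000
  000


Row parities: 000
Column parities: 011

Row P: 000, Col P: 011, Corner: 0


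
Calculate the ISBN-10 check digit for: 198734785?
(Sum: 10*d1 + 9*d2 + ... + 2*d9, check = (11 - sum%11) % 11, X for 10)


Weighted sum: 304
304 mod 11 = 7

Check digit: 4


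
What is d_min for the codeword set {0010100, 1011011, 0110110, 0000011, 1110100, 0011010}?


Comparing all pairs, minimum distance: 2
Can detect 1 errors, correct 0 errors

2


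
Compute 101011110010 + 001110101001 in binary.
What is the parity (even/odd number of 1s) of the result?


101011110010 = 2802
001110101001 = 937
Sum = 3739 = 111010011011
1s count = 8

even parity (8 ones in 111010011011)


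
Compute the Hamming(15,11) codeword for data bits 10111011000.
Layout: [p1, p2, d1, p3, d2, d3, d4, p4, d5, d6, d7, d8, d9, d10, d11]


Parity bits: p1=0, p2=0, p3=1, p4=1

001101111011000


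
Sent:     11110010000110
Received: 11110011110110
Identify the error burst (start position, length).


XOR: 00000001110000

Burst at position 7, length 3


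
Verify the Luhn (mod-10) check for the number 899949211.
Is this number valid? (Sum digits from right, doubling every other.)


Luhn sum = 53
53 mod 10 = 3

Invalid (Luhn sum mod 10 = 3)


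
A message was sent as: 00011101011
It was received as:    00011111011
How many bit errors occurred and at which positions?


XOR: 00000010000

1 error(s) at position(s): 6


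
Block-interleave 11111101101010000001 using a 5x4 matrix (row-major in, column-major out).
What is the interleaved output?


Matrix:
  1111
  1101
  1010
  1000
  0001
Read columns: 11110110001010011001

11110110001010011001


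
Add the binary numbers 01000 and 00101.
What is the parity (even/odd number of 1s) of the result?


01000 = 8
00101 = 5
Sum = 13 = 1101
1s count = 3

odd parity (3 ones in 1101)


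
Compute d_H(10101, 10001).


XOR: 00100
Count of 1s: 1

1


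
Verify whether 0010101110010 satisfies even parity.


Number of 1s: 6

Yes, parity is correct (6 ones)


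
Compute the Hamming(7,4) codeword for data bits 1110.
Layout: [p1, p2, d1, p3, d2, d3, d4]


Parity bits: p1=0, p2=0, p3=0

0010110


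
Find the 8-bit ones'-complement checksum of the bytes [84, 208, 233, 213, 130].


Sum = 868 mod 256 = 100
Complement = 155

155


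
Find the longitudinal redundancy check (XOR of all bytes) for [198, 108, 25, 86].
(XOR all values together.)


XOR chain: 198 ^ 108 ^ 25 ^ 86 = 229

229


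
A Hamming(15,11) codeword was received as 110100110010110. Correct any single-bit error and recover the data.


Syndrome = 0: no error detected

Data: 00010010110 (no errors)


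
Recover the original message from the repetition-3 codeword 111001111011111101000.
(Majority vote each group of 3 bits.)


Groups: 111, 001, 111, 011, 111, 101, 000
Majority votes: 1011110

1011110


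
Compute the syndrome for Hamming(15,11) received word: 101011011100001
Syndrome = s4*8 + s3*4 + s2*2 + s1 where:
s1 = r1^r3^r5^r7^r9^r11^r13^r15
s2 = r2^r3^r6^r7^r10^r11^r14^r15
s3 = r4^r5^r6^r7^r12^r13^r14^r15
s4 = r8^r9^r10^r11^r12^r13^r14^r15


s1=1, s2=0, s3=1, s4=0

Syndrome = 5 (error at position 5)


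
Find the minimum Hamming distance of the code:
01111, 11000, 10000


Comparing all pairs, minimum distance: 1
Can detect 0 errors, correct 0 errors

1


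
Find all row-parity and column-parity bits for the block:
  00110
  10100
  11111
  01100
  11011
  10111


Row parities: 001000
Column parities: 01101

Row P: 001000, Col P: 01101, Corner: 1


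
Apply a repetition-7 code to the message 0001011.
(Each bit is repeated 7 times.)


Each bit -> 7 copies

0000000000000000000001111111000000011111111111111


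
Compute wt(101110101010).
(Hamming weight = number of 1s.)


Counting 1s in 101110101010

7


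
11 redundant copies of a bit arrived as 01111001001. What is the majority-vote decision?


Ones: 6 out of 11
Threshold: 6

1 (6/11 voted 1)


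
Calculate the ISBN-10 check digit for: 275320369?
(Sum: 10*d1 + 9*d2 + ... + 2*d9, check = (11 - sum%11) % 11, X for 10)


Weighted sum: 204
204 mod 11 = 6

Check digit: 5


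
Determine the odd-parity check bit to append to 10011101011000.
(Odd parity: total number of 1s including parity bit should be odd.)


Number of 1s in data: 7
Parity bit: 0

0


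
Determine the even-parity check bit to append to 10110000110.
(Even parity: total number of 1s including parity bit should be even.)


Number of 1s in data: 5
Parity bit: 1

1


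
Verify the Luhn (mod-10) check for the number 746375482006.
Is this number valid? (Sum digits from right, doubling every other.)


Luhn sum = 51
51 mod 10 = 1

Invalid (Luhn sum mod 10 = 1)


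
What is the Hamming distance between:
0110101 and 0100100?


XOR: 0010001
Count of 1s: 2

2


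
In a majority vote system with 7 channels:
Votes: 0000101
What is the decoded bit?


Ones: 2 out of 7
Threshold: 4

0 (2/7 voted 1)


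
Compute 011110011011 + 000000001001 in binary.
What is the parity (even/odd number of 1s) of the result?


011110011011 = 1947
000000001001 = 9
Sum = 1956 = 11110100100
1s count = 6

even parity (6 ones in 11110100100)


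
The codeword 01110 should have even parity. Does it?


Number of 1s: 3

No, parity error (3 ones)


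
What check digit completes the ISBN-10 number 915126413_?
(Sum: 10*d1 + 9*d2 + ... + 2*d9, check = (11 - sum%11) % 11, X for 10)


Weighted sum: 213
213 mod 11 = 4

Check digit: 7


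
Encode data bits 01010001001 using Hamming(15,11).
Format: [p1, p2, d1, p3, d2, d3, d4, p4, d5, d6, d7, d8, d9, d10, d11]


Parity bits: p1=1, p2=0, p3=0, p4=0

100010100001001


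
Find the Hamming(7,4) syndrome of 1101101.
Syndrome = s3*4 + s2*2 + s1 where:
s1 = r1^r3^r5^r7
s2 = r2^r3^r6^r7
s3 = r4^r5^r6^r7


s1=1, s2=0, s3=1

Syndrome = 5 (error at position 5)


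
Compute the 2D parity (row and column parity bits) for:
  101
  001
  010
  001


Row parities: 0111
Column parities: 111

Row P: 0111, Col P: 111, Corner: 1


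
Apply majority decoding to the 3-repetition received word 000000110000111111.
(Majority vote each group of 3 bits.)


Groups: 000, 000, 110, 000, 111, 111
Majority votes: 001011

001011


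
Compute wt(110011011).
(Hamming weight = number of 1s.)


Counting 1s in 110011011

6


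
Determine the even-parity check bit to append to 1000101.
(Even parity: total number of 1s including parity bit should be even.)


Number of 1s in data: 3
Parity bit: 1

1


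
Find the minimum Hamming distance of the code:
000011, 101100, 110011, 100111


Comparing all pairs, minimum distance: 2
Can detect 1 errors, correct 0 errors

2


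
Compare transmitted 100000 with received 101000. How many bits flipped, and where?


XOR: 001000

1 error(s) at position(s): 2


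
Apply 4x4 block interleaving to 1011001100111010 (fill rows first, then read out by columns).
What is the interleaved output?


Matrix:
  1011
  0011
  0011
  1010
Read columns: 1001000011111110

1001000011111110


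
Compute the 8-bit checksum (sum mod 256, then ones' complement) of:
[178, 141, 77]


Sum = 396 mod 256 = 140
Complement = 115

115


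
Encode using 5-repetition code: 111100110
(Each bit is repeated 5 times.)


Each bit -> 5 copies

111111111111111111110000000000111111111100000


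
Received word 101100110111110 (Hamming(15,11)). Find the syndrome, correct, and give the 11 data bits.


Syndrome = 7: error at position 7

Data: 10000111110 (corrected bit 7)


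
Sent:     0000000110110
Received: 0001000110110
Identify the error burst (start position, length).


XOR: 0001000000000

Burst at position 3, length 1


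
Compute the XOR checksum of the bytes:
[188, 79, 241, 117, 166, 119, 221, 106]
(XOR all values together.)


XOR chain: 188 ^ 79 ^ 241 ^ 117 ^ 166 ^ 119 ^ 221 ^ 106 = 17

17


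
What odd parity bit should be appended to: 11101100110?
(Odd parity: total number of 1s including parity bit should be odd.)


Number of 1s in data: 7
Parity bit: 0

0


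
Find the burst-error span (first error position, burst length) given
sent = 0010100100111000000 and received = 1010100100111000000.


XOR: 1000000000000000000

Burst at position 0, length 1


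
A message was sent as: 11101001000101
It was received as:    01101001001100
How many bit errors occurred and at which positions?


XOR: 10000000001001

3 error(s) at position(s): 0, 10, 13


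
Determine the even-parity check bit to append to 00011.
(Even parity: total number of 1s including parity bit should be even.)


Number of 1s in data: 2
Parity bit: 0

0


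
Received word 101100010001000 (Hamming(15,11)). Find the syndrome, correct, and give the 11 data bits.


Syndrome = 2: error at position 2

Data: 10000001000 (corrected bit 2)


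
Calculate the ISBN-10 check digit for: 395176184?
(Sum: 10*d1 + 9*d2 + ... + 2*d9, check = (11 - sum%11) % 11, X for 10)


Weighted sum: 266
266 mod 11 = 2

Check digit: 9


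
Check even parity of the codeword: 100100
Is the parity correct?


Number of 1s: 2

Yes, parity is correct (2 ones)


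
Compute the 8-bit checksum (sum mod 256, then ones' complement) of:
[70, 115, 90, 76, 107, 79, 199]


Sum = 736 mod 256 = 224
Complement = 31

31


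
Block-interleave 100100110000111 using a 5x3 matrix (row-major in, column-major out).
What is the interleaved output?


Matrix:
  100
  100
  110
  000
  111
Read columns: 111010010100001

111010010100001


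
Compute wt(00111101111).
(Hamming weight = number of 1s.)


Counting 1s in 00111101111

8


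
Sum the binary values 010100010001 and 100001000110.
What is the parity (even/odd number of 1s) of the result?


010100010001 = 1297
100001000110 = 2118
Sum = 3415 = 110101010111
1s count = 8

even parity (8 ones in 110101010111)


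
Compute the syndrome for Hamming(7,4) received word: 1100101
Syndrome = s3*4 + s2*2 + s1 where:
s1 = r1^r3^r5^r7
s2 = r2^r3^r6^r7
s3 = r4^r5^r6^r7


s1=1, s2=0, s3=0

Syndrome = 1 (error at position 1)


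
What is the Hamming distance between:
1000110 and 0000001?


XOR: 1000111
Count of 1s: 4

4


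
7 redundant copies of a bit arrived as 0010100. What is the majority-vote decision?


Ones: 2 out of 7
Threshold: 4

0 (2/7 voted 1)


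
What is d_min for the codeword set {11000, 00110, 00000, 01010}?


Comparing all pairs, minimum distance: 2
Can detect 1 errors, correct 0 errors

2


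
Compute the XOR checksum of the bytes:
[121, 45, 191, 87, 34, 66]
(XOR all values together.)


XOR chain: 121 ^ 45 ^ 191 ^ 87 ^ 34 ^ 66 = 220

220


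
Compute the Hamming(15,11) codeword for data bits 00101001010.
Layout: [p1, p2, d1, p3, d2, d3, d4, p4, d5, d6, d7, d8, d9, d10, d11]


Parity bits: p1=1, p2=0, p3=1, p4=1

100101011001010


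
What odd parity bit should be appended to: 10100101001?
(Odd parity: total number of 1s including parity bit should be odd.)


Number of 1s in data: 5
Parity bit: 0

0


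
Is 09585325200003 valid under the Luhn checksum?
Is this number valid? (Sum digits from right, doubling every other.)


Luhn sum = 38
38 mod 10 = 8

Invalid (Luhn sum mod 10 = 8)


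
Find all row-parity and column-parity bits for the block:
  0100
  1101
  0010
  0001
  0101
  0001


Row parities: 111101
Column parities: 1110

Row P: 111101, Col P: 1110, Corner: 1


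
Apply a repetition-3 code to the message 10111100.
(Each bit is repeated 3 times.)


Each bit -> 3 copies

111000111111111111000000


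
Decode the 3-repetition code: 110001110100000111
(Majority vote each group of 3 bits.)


Groups: 110, 001, 110, 100, 000, 111
Majority votes: 101001

101001


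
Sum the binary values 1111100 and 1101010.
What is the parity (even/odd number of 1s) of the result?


1111100 = 124
1101010 = 106
Sum = 230 = 11100110
1s count = 5

odd parity (5 ones in 11100110)


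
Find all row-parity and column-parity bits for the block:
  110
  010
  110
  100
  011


Row parities: 01010
Column parities: 101

Row P: 01010, Col P: 101, Corner: 0


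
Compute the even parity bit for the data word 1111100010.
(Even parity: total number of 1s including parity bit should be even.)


Number of 1s in data: 6
Parity bit: 0

0


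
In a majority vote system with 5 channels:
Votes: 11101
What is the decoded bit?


Ones: 4 out of 5
Threshold: 3

1 (4/5 voted 1)


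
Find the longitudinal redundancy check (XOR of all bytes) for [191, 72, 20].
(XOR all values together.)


XOR chain: 191 ^ 72 ^ 20 = 227

227


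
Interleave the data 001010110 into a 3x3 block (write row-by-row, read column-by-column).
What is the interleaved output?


Matrix:
  001
  010
  110
Read columns: 001011100

001011100


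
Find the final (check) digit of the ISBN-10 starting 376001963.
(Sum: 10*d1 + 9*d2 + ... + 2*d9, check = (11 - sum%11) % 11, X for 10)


Weighted sum: 206
206 mod 11 = 8

Check digit: 3


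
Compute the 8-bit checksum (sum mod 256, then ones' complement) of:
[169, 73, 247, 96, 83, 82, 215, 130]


Sum = 1095 mod 256 = 71
Complement = 184

184


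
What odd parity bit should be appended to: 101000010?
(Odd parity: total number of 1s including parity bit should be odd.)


Number of 1s in data: 3
Parity bit: 0

0


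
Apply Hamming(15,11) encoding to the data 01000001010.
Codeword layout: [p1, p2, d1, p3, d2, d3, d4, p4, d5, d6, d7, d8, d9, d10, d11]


Parity bits: p1=1, p2=1, p3=1, p4=0

110110000001010


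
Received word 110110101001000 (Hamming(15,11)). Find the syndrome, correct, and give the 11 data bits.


Syndrome = 0: no error detected

Data: 01011001000 (no errors)


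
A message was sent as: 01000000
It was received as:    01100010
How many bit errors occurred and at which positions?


XOR: 00100010

2 error(s) at position(s): 2, 6


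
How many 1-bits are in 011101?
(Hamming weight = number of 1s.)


Counting 1s in 011101

4


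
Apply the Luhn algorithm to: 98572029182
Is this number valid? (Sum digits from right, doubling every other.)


Luhn sum = 49
49 mod 10 = 9

Invalid (Luhn sum mod 10 = 9)


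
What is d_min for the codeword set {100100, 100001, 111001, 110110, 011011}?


Comparing all pairs, minimum distance: 2
Can detect 1 errors, correct 0 errors

2


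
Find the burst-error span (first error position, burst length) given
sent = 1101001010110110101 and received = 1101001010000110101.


XOR: 0000000000110000000

Burst at position 10, length 2


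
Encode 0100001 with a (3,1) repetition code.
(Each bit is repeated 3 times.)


Each bit -> 3 copies

000111000000000000111


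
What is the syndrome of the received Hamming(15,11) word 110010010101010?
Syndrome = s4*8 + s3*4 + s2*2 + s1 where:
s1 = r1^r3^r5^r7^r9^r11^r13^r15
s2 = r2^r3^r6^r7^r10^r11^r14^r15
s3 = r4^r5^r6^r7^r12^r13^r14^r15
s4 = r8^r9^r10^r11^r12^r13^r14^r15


s1=0, s2=1, s3=1, s4=0

Syndrome = 6 (error at position 6)


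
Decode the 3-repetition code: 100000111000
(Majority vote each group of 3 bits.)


Groups: 100, 000, 111, 000
Majority votes: 0010

0010


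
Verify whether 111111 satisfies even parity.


Number of 1s: 6

Yes, parity is correct (6 ones)


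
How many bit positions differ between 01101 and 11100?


XOR: 10001
Count of 1s: 2

2


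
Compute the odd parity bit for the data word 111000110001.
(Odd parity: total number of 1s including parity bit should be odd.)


Number of 1s in data: 6
Parity bit: 1

1


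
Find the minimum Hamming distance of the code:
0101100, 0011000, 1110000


Comparing all pairs, minimum distance: 3
Can detect 2 errors, correct 1 errors

3


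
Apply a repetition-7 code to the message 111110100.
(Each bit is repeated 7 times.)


Each bit -> 7 copies

111111111111111111111111111111111110000000111111100000000000000


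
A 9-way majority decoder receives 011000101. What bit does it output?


Ones: 4 out of 9
Threshold: 5

0 (4/9 voted 1)


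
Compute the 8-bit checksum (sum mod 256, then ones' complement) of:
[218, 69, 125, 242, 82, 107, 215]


Sum = 1058 mod 256 = 34
Complement = 221

221


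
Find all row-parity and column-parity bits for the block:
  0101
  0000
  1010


Row parities: 000
Column parities: 1111

Row P: 000, Col P: 1111, Corner: 0


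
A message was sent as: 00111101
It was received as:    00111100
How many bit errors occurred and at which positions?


XOR: 00000001

1 error(s) at position(s): 7


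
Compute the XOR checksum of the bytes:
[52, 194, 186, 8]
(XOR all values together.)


XOR chain: 52 ^ 194 ^ 186 ^ 8 = 68

68


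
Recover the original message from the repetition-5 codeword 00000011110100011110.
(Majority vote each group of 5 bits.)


Groups: 00000, 01111, 01000, 11110
Majority votes: 0101

0101


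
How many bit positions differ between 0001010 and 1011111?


XOR: 1010101
Count of 1s: 4

4


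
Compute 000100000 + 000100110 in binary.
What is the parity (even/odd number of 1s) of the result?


000100000 = 32
000100110 = 38
Sum = 70 = 1000110
1s count = 3

odd parity (3 ones in 1000110)


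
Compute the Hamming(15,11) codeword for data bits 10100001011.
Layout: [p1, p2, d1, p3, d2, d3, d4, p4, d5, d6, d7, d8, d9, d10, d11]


Parity bits: p1=0, p2=0, p3=0, p4=1

001001010001011


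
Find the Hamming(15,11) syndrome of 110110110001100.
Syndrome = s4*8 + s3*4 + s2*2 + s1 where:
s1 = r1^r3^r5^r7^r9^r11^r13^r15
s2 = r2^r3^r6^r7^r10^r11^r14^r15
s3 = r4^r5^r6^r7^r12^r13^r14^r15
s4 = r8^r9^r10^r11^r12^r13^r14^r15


s1=0, s2=0, s3=1, s4=1

Syndrome = 12 (error at position 12)


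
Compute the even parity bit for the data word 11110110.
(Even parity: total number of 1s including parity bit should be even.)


Number of 1s in data: 6
Parity bit: 0

0


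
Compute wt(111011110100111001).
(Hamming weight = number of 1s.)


Counting 1s in 111011110100111001

12


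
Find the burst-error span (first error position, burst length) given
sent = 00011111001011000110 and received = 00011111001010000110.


XOR: 00000000000001000000

Burst at position 13, length 1


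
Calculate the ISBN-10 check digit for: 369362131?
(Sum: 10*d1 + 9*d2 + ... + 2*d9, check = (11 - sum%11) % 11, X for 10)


Weighted sum: 238
238 mod 11 = 7

Check digit: 4


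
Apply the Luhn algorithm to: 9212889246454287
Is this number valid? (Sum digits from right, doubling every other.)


Luhn sum = 92
92 mod 10 = 2

Invalid (Luhn sum mod 10 = 2)


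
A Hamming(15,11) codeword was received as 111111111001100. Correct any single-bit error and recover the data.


Syndrome = 0: no error detected

Data: 11111001100 (no errors)


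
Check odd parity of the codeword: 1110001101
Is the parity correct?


Number of 1s: 6

No, parity error (6 ones)


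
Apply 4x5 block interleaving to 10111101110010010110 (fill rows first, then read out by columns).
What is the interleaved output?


Matrix:
  10111
  10111
  00100
  10110
Read columns: 11010000111111011100

11010000111111011100


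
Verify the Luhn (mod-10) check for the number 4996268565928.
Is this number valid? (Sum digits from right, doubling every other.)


Luhn sum = 67
67 mod 10 = 7

Invalid (Luhn sum mod 10 = 7)


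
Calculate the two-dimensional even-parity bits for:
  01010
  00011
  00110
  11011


Row parities: 0000
Column parities: 10100

Row P: 0000, Col P: 10100, Corner: 0


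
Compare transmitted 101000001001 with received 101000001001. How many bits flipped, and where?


XOR: 000000000000

0 errors (received matches sent)


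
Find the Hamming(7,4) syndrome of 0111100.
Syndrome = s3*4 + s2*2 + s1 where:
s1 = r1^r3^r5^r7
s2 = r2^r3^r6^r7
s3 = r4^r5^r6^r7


s1=0, s2=0, s3=0

Syndrome = 0 (no error)


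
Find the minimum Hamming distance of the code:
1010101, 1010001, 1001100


Comparing all pairs, minimum distance: 1
Can detect 0 errors, correct 0 errors

1


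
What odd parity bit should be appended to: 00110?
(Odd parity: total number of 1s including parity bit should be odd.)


Number of 1s in data: 2
Parity bit: 1

1


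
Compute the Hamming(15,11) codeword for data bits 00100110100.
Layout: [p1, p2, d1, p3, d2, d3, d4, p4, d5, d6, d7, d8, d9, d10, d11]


Parity bits: p1=0, p2=1, p3=0, p4=1

010001010110100


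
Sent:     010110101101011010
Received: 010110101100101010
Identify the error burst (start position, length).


XOR: 000000000001110000

Burst at position 11, length 3


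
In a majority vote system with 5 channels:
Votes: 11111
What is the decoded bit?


Ones: 5 out of 5
Threshold: 3

1 (5/5 voted 1)


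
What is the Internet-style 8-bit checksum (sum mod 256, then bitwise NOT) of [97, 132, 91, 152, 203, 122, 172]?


Sum = 969 mod 256 = 201
Complement = 54

54


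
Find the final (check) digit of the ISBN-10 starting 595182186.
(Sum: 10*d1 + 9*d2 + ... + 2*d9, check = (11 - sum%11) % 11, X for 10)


Weighted sum: 276
276 mod 11 = 1

Check digit: X


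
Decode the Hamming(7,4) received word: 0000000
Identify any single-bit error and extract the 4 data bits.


Syndrome = 0: no error detected

Data: 0000 (no errors)


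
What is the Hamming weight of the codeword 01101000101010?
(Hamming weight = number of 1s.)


Counting 1s in 01101000101010

6


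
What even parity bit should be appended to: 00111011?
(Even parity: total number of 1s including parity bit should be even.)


Number of 1s in data: 5
Parity bit: 1

1


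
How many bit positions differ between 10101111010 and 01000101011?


XOR: 11101010001
Count of 1s: 6

6


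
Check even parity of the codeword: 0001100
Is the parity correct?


Number of 1s: 2

Yes, parity is correct (2 ones)


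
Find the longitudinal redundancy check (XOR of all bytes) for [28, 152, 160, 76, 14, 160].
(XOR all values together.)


XOR chain: 28 ^ 152 ^ 160 ^ 76 ^ 14 ^ 160 = 198

198


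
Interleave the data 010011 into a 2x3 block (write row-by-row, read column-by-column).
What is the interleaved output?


Matrix:
  010
  011
Read columns: 001101

001101


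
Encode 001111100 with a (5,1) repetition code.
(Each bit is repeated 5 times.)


Each bit -> 5 copies

000000000011111111111111111111111110000000000


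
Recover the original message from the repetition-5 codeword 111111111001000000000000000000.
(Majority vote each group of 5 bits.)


Groups: 11111, 11110, 01000, 00000, 00000, 00000
Majority votes: 110000

110000


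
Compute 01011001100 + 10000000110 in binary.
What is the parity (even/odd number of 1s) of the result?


01011001100 = 716
10000000110 = 1030
Sum = 1746 = 11011010010
1s count = 6

even parity (6 ones in 11011010010)


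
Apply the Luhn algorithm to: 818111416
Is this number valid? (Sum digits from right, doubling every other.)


Luhn sum = 35
35 mod 10 = 5

Invalid (Luhn sum mod 10 = 5)


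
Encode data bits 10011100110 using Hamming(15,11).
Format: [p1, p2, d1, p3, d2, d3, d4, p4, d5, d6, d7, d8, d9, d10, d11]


Parity bits: p1=0, p2=0, p3=1, p4=0

001100101100110


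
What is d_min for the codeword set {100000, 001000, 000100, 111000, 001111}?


Comparing all pairs, minimum distance: 2
Can detect 1 errors, correct 0 errors

2


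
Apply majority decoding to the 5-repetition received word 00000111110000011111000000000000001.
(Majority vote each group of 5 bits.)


Groups: 00000, 11111, 00000, 11111, 00000, 00000, 00001
Majority votes: 0101000

0101000


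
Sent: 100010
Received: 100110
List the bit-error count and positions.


XOR: 000100

1 error(s) at position(s): 3


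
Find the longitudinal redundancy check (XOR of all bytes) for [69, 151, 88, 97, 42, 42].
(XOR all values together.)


XOR chain: 69 ^ 151 ^ 88 ^ 97 ^ 42 ^ 42 = 235

235


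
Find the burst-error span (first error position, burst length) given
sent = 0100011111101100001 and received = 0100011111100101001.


XOR: 0000000000001001000

Burst at position 12, length 4


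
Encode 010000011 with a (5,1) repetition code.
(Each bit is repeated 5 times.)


Each bit -> 5 copies

000001111100000000000000000000000001111111111


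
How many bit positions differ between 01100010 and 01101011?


XOR: 00001001
Count of 1s: 2

2


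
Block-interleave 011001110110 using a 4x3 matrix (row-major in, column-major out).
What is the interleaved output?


Matrix:
  011
  001
  110
  110
Read columns: 001110111100

001110111100


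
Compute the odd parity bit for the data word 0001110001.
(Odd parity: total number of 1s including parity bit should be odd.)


Number of 1s in data: 4
Parity bit: 1

1


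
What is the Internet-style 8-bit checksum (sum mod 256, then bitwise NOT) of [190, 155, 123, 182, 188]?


Sum = 838 mod 256 = 70
Complement = 185

185


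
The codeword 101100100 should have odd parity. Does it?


Number of 1s: 4

No, parity error (4 ones)


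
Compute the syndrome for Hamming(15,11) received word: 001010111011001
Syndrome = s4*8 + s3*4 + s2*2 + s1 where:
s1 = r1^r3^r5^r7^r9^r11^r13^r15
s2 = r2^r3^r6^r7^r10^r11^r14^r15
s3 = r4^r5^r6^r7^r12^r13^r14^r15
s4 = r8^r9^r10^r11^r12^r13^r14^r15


s1=0, s2=0, s3=0, s4=1

Syndrome = 8 (error at position 8)


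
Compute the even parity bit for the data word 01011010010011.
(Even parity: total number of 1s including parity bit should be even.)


Number of 1s in data: 7
Parity bit: 1

1


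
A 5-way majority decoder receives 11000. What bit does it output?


Ones: 2 out of 5
Threshold: 3

0 (2/5 voted 1)


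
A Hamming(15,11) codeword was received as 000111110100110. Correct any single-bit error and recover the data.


Syndrome = 1: error at position 1

Data: 01110100110 (corrected bit 1)


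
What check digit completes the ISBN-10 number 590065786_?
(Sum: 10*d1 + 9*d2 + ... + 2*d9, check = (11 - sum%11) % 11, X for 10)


Weighted sum: 256
256 mod 11 = 3

Check digit: 8


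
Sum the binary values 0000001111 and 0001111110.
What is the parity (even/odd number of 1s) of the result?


0000001111 = 15
0001111110 = 126
Sum = 141 = 10001101
1s count = 4

even parity (4 ones in 10001101)


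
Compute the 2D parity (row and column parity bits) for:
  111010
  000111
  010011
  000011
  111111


Row parities: 01100
Column parities: 010010

Row P: 01100, Col P: 010010, Corner: 0


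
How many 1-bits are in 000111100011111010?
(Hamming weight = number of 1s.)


Counting 1s in 000111100011111010

10


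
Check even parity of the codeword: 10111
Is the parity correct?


Number of 1s: 4

Yes, parity is correct (4 ones)


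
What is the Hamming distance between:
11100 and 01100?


XOR: 10000
Count of 1s: 1

1


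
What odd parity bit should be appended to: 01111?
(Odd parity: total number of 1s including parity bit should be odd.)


Number of 1s in data: 4
Parity bit: 1

1


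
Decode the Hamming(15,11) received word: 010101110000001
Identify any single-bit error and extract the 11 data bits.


Syndrome = 0: no error detected

Data: 00110000001 (no errors)


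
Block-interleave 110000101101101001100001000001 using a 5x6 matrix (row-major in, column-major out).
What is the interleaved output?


Matrix:
  110000
  101101
  101001
  100001
  000001
Read columns: 111101000001100010000000001111

111101000001100010000000001111


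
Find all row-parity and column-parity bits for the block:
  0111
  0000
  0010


Row parities: 101
Column parities: 0101

Row P: 101, Col P: 0101, Corner: 0


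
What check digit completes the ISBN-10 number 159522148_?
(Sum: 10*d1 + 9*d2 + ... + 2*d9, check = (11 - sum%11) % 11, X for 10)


Weighted sum: 216
216 mod 11 = 7

Check digit: 4


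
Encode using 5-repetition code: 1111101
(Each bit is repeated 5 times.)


Each bit -> 5 copies

11111111111111111111111110000011111


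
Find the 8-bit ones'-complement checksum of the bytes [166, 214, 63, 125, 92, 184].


Sum = 844 mod 256 = 76
Complement = 179

179


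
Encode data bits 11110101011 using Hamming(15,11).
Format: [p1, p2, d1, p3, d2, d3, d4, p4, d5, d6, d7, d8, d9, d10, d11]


Parity bits: p1=0, p2=0, p3=0, p4=0

001011100101011


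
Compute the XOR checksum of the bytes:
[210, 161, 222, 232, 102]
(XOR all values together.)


XOR chain: 210 ^ 161 ^ 222 ^ 232 ^ 102 = 35

35


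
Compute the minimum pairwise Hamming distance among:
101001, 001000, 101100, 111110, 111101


Comparing all pairs, minimum distance: 2
Can detect 1 errors, correct 0 errors

2


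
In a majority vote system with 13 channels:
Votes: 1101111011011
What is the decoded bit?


Ones: 10 out of 13
Threshold: 7

1 (10/13 voted 1)


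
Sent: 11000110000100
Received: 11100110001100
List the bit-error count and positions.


XOR: 00100000001000

2 error(s) at position(s): 2, 10


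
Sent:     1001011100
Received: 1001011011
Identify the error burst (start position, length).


XOR: 0000000111

Burst at position 7, length 3


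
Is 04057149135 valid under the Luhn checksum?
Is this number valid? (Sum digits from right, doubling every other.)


Luhn sum = 43
43 mod 10 = 3

Invalid (Luhn sum mod 10 = 3)


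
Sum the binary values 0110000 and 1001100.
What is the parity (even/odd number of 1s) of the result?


0110000 = 48
1001100 = 76
Sum = 124 = 1111100
1s count = 5

odd parity (5 ones in 1111100)


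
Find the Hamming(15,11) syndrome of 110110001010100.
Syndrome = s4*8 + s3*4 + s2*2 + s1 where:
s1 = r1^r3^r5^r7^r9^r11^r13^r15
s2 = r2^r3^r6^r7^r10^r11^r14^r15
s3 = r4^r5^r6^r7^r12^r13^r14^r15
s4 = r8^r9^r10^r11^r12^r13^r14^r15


s1=1, s2=0, s3=1, s4=1

Syndrome = 13 (error at position 13)


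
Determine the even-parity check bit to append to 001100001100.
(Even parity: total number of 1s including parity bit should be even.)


Number of 1s in data: 4
Parity bit: 0

0


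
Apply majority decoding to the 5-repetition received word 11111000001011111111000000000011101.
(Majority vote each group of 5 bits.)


Groups: 11111, 00000, 10111, 11111, 00000, 00000, 11101
Majority votes: 1011001

1011001


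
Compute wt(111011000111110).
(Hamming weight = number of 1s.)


Counting 1s in 111011000111110

10


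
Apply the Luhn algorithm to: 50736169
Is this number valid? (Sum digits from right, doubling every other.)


Luhn sum = 25
25 mod 10 = 5

Invalid (Luhn sum mod 10 = 5)


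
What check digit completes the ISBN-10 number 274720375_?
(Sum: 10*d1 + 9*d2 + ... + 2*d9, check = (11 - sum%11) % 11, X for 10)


Weighted sum: 219
219 mod 11 = 10

Check digit: 1


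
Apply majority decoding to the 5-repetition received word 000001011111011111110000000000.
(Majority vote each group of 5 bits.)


Groups: 00000, 10111, 11011, 11111, 00000, 00000
Majority votes: 011100

011100


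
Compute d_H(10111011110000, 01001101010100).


XOR: 11110110100100
Count of 1s: 8

8


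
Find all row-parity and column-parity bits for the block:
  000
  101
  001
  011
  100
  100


Row parities: 001011
Column parities: 111

Row P: 001011, Col P: 111, Corner: 1


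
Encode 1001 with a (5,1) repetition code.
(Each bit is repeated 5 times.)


Each bit -> 5 copies

11111000000000011111


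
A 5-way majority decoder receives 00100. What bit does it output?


Ones: 1 out of 5
Threshold: 3

0 (1/5 voted 1)


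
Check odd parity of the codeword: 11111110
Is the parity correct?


Number of 1s: 7

Yes, parity is correct (7 ones)


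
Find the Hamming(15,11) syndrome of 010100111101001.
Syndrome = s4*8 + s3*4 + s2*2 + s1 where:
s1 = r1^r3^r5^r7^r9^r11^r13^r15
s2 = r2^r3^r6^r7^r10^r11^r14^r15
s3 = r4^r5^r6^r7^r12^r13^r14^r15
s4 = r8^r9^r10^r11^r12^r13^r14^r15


s1=1, s2=0, s3=0, s4=1

Syndrome = 9 (error at position 9)


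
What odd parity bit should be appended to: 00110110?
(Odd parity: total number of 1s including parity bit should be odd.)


Number of 1s in data: 4
Parity bit: 1

1


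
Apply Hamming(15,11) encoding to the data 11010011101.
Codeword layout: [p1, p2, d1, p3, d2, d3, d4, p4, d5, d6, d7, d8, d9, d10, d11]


Parity bits: p1=0, p2=0, p3=1, p4=0

001110100011101


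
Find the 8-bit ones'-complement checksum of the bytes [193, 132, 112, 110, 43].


Sum = 590 mod 256 = 78
Complement = 177

177


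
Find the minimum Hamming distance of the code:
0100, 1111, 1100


Comparing all pairs, minimum distance: 1
Can detect 0 errors, correct 0 errors

1


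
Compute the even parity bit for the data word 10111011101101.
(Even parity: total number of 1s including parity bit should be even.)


Number of 1s in data: 10
Parity bit: 0

0


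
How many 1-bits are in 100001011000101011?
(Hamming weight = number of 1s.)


Counting 1s in 100001011000101011

8


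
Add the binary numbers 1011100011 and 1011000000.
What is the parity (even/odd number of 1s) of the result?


1011100011 = 739
1011000000 = 704
Sum = 1443 = 10110100011
1s count = 6

even parity (6 ones in 10110100011)


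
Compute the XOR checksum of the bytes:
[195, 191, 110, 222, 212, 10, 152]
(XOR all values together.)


XOR chain: 195 ^ 191 ^ 110 ^ 222 ^ 212 ^ 10 ^ 152 = 138

138


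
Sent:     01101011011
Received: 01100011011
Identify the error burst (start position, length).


XOR: 00001000000

Burst at position 4, length 1


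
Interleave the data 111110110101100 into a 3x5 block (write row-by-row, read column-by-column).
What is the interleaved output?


Matrix:
  11111
  01101
  01100
Read columns: 100111111100110

100111111100110


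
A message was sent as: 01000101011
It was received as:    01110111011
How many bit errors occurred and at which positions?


XOR: 00110010000

3 error(s) at position(s): 2, 3, 6


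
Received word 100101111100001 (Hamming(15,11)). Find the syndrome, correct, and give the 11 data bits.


Syndrome = 0: no error detected

Data: 00111100001 (no errors)


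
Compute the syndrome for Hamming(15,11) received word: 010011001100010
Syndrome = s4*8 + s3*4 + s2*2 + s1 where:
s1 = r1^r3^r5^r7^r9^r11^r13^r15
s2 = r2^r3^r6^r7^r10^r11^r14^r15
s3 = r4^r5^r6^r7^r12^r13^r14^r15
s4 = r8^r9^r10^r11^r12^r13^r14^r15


s1=0, s2=0, s3=1, s4=1

Syndrome = 12 (error at position 12)


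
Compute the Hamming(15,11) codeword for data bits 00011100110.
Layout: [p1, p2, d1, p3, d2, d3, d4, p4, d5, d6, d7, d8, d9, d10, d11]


Parity bits: p1=1, p2=1, p3=1, p4=0

110100101100110


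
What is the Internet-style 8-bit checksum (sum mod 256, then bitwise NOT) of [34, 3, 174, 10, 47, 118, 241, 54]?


Sum = 681 mod 256 = 169
Complement = 86

86


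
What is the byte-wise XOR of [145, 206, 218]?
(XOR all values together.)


XOR chain: 145 ^ 206 ^ 218 = 133

133


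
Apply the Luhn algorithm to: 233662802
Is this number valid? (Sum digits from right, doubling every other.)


Luhn sum = 34
34 mod 10 = 4

Invalid (Luhn sum mod 10 = 4)


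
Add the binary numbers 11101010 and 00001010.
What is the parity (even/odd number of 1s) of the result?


11101010 = 234
00001010 = 10
Sum = 244 = 11110100
1s count = 5

odd parity (5 ones in 11110100)


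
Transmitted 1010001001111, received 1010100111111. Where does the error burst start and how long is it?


XOR: 0000101110000

Burst at position 4, length 5


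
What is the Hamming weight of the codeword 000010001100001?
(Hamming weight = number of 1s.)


Counting 1s in 000010001100001

4


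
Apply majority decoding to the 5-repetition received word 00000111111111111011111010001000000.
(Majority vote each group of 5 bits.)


Groups: 00000, 11111, 11111, 11011, 11101, 00010, 00000
Majority votes: 0111100

0111100


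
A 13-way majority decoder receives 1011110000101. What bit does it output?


Ones: 7 out of 13
Threshold: 7

1 (7/13 voted 1)


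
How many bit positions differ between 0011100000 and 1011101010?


XOR: 1000001010
Count of 1s: 3

3


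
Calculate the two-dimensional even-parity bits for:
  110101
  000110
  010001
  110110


Row parities: 0000
Column parities: 010100

Row P: 0000, Col P: 010100, Corner: 0


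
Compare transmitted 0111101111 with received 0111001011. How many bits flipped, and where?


XOR: 0000100100

2 error(s) at position(s): 4, 7


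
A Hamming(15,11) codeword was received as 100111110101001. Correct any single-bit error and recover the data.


Syndrome = 0: no error detected

Data: 01110101001 (no errors)


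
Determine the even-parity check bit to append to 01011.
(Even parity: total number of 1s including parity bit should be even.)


Number of 1s in data: 3
Parity bit: 1

1


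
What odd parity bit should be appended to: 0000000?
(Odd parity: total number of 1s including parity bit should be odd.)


Number of 1s in data: 0
Parity bit: 1

1


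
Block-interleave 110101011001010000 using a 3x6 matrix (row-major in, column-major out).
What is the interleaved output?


Matrix:
  110101
  011001
  010000
Read columns: 100111010100000110

100111010100000110


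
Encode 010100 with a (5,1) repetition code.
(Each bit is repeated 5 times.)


Each bit -> 5 copies

000001111100000111110000000000


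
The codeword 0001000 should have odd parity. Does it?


Number of 1s: 1

Yes, parity is correct (1 ones)


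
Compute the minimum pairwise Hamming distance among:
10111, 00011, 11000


Comparing all pairs, minimum distance: 2
Can detect 1 errors, correct 0 errors

2


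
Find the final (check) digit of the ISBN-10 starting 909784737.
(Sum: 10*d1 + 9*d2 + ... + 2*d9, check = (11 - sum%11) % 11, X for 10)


Weighted sum: 330
330 mod 11 = 0

Check digit: 0


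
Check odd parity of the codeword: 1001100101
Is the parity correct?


Number of 1s: 5

Yes, parity is correct (5 ones)


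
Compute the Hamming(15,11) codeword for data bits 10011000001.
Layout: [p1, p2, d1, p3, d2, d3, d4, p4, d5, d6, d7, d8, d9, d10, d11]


Parity bits: p1=0, p2=1, p3=0, p4=0

011000101000001


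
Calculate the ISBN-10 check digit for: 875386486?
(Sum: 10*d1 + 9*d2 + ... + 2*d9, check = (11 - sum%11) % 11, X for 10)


Weighted sum: 334
334 mod 11 = 4

Check digit: 7
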